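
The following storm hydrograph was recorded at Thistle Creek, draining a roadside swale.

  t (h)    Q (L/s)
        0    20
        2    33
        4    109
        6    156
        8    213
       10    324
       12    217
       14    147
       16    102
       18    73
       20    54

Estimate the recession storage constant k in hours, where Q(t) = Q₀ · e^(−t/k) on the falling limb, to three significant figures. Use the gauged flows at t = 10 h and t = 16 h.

On the falling limb, Q drops from 324 to 102 L/s between t = 10 h and t = 16 h (Δt = 6 h).
k = −Δt / ln(Q₂/Q₁) = −6 / ln(102/324) = 5.19 h.

k ≈ 5.19 h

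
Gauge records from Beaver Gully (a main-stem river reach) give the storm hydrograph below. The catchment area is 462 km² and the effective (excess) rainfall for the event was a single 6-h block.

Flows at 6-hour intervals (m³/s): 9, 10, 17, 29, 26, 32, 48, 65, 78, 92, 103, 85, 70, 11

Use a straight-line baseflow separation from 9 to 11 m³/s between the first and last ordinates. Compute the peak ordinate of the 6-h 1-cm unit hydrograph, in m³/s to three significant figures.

Direct runoff: 0.00, 0.85, 7.69, 19.54, 16.38, 22.23, 38.08, 54.92, 67.77, 81.62, 92.46, 74.31, 59.15, 0.00 m³/s; ΣQ_DR = 535.0 m³/s, peak = 92.46 m³/s.
Runoff depth d = ΣQ_DR·Δt / A = 535.0 × 21600 / (462 km²) = 25.01 mm.
The 1-cm UH is the DRH scaled by (10 mm)/d, so U_p = 92.46 × 10/25.01 = 37.0 m³/s.

U_p ≈ 37.0 m³/s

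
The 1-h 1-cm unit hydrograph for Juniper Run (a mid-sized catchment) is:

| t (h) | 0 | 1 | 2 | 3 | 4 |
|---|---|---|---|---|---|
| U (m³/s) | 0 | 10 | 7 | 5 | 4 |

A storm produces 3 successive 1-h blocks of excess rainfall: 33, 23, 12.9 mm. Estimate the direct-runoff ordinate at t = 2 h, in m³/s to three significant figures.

Q ≈ 46.1 m³/s

By discrete convolution, Q_j = Σ (P_i / 10 mm) · U_{j−i}.
At t = 2 h (j=2): Q = (33/10)·7 + (23/10)·10 + (12.9/10)·0 = 46.1 m³/s.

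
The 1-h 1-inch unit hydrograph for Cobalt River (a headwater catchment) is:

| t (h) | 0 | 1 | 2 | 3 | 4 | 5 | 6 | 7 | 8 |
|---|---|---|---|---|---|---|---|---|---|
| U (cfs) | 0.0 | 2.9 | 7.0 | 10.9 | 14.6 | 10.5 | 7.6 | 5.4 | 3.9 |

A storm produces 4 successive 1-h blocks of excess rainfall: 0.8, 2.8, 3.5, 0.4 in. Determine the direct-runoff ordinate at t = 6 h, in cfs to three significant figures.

Q ≈ 90.9 cfs

By discrete convolution, Q_j = Σ (P_i / 1 in) · U_{j−i}.
At t = 6 h (j=6): Q = (0.8/1)·7.6 + (2.8/1)·10.5 + (3.5/1)·14.6 + (0.4/1)·10.9 = 90.9 cfs.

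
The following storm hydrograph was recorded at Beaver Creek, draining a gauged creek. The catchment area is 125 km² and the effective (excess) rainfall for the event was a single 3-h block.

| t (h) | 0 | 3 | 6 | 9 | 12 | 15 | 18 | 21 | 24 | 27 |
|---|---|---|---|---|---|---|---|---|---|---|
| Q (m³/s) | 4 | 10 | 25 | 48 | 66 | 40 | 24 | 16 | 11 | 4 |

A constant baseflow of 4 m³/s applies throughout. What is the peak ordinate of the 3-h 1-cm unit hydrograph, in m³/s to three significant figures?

Direct runoff: 0.0, 6.0, 21.0, 44.0, 62.0, 36.0, 20.0, 12.0, 7.0, 0.0 m³/s; ΣQ_DR = 208.0 m³/s, peak = 62.0 m³/s.
Runoff depth d = ΣQ_DR·Δt / A = 208.0 × 10800 / (125 km²) = 17.97 mm.
The 1-cm UH is the DRH scaled by (10 mm)/d, so U_p = 62.0 × 10/17.97 = 34.5 m³/s.

U_p ≈ 34.5 m³/s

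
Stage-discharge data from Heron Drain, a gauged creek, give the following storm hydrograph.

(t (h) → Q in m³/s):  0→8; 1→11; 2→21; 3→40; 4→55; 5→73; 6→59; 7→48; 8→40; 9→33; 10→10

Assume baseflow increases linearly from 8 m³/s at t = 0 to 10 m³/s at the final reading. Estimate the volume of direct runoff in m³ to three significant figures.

V ≈ 1.08 × 10^6 m³

Direct-runoff ordinates (Q − Q_b): 0.00, 2.80, 12.60, 31.40, 46.20, 64.00, 49.80, 38.60, 30.40, 23.20, 0.00 m³/s.
ΣQ_DR = 299.0 m³/s.
With Δt = 1 h = 3600 s, V = ΣQ_DR · Δt = 299.0 × 3600 = 1.08 × 10^6 m³.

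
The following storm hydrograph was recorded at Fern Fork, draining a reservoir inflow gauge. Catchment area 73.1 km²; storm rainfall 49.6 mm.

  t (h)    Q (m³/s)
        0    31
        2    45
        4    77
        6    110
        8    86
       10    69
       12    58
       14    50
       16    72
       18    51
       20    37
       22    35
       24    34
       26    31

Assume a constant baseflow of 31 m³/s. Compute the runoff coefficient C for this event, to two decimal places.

C ≈ 0.70

ΣQ_DR = 352.0 m³/s; V = ΣQ_DR·Δt = 2.534 × 10^6 m³.
Runoff depth d = V / A = 34.67 mm.
C = d / P = 34.67 / 49.6 = 0.70.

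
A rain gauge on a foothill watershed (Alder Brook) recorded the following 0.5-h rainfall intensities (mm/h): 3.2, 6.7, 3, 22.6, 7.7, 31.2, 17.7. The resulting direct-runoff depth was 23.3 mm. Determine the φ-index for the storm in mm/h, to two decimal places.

φ ≈ 8.30 mm/h

Only the 3 blocks with intensity above φ contribute runoff: 22.6, 31.2, 17.7 mm/h.
Σ(I−φ)·Δt = d  ⇒  (22.6+31.2+17.7 − 3φ)·0.5 = 23.3
φ = (71.50 − 23.3/0.5) / 3 = 8.30 mm/h.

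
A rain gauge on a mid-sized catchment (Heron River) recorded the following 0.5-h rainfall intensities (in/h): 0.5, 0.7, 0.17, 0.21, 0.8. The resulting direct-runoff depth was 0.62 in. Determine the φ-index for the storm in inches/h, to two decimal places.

φ ≈ 0.25 in/h

Only the 3 blocks with intensity above φ contribute runoff: 0.5, 0.7, 0.8 in/h.
Σ(I−φ)·Δt = d  ⇒  (0.5+0.7+0.8 − 3φ)·0.5 = 0.62
φ = (2.000 − 0.62/0.5) / 3 = 0.25 in/h.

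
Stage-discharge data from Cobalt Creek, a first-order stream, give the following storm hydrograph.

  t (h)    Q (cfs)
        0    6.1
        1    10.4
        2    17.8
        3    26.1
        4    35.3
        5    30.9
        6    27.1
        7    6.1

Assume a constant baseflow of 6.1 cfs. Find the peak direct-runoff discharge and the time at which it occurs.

Subtracting baseflow gives direct-runoff ordinates: 0.0, 4.3, 11.7, 20.0, 29.2, 24.8, 21.0, 0.0 cfs.
The maximum is 29.2 cfs, occurring at the reading for t = 4 h.

Q_p = 29.2 cfs at t = 4 h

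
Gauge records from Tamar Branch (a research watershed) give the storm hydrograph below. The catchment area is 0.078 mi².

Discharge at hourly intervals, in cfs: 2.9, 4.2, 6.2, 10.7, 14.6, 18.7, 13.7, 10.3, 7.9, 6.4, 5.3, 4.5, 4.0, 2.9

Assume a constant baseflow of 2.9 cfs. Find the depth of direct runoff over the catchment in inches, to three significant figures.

Direct runoff: 0.0, 1.3, 3.3, 7.8, 11.7, 15.8, 10.8, 7.4, 5.0, 3.5, 2.4, 1.6, 1.1, 0.0 cfs; ΣQ_DR = 71.70 cfs.
V = ΣQ_DR · Δt = 71.70 × 3600 s = 2.581 × 10^5 ft³.
Over A = 0.078 mi², depth = V / A = 1.42 in.

d ≈ 1.42 in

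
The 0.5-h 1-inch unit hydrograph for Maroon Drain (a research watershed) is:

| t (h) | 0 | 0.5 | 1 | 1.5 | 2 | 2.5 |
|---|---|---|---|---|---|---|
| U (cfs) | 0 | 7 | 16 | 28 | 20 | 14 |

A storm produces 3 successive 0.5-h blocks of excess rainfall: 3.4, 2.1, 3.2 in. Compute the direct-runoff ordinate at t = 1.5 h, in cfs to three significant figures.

Q ≈ 151 cfs

By discrete convolution, Q_j = Σ (P_i / 1 in) · U_{j−i}.
At t = 1.5 h (j=3): Q = (3.4/1)·28 + (2.1/1)·16 + (3.2/1)·7 = 151 cfs.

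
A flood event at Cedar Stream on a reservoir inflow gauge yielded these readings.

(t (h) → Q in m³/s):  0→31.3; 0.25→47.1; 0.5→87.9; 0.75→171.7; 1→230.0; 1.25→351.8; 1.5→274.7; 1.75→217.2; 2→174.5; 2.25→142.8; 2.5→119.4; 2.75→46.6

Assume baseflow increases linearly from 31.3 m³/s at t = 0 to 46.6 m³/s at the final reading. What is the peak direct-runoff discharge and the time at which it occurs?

Q_p = 313.55 m³/s at t = 1.25 h

Subtracting baseflow gives direct-runoff ordinates: 0.00, 14.41, 53.82, 136.23, 193.14, 313.55, 235.05, 176.16, 132.07, 98.98, 74.19, 0.00 m³/s.
The maximum is 313.55 m³/s, occurring at the reading for t = 1.25 h.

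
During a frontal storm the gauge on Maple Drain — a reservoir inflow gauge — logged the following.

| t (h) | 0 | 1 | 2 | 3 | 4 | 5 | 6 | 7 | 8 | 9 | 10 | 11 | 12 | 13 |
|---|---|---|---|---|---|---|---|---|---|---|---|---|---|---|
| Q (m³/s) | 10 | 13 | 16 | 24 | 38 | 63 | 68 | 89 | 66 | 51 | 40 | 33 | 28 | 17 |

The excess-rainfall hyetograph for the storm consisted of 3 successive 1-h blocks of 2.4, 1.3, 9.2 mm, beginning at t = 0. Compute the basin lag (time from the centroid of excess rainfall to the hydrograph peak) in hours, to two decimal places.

Centroid of excess rainfall: t_c = Σ P_i·t̄_i / ΣP_i = 2.0271 h (block centres at 0.5, 1.5, 2.5 h).
Hydrograph peak occurs at t = 7 h, so basin lag t_L = 7 − 2.0271 = 4.97 h.

t_L ≈ 4.97 h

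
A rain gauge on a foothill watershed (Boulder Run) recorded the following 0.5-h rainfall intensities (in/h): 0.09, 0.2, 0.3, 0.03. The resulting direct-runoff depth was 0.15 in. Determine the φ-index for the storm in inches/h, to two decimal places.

φ ≈ 0.10 in/h

Only the 2 blocks with intensity above φ contribute runoff: 0.2, 0.3 in/h.
Σ(I−φ)·Δt = d  ⇒  (0.2+0.3 − 2φ)·0.5 = 0.15
φ = (0.5000 − 0.15/0.5) / 2 = 0.10 in/h.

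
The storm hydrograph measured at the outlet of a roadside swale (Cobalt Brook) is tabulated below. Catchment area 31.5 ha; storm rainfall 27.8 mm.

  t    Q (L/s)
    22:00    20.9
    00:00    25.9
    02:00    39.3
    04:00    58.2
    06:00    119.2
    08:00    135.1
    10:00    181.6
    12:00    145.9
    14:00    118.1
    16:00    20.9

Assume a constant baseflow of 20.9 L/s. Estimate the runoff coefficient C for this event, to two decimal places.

ΣQ_DR = 656.1 L/s; V = ΣQ_DR·Δt = 4.724 × 10^6 L.
Runoff depth d = V / A = 15.00 mm.
C = d / P = 15.00 / 27.8 = 0.54.

C ≈ 0.54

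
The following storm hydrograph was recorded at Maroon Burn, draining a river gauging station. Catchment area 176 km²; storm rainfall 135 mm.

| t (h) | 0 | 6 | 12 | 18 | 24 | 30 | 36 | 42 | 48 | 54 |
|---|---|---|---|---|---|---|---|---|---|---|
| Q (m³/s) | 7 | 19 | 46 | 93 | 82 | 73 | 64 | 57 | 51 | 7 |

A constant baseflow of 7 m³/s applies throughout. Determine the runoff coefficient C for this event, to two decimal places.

ΣQ_DR = 429.0 m³/s; V = ΣQ_DR·Δt = 9.266 × 10^6 m³.
Runoff depth d = V / A = 52.65 mm.
C = d / P = 52.65 / 135 = 0.39.

C ≈ 0.39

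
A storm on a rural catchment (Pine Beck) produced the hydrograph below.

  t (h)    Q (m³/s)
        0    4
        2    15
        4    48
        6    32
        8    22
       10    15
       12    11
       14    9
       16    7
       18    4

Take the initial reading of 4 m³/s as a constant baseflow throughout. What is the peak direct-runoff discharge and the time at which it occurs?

Q_p = 44.0 m³/s at t = 4 h

Subtracting baseflow gives direct-runoff ordinates: 0.0, 11.0, 44.0, 28.0, 18.0, 11.0, 7.0, 5.0, 3.0, 0.0 m³/s.
The maximum is 44.0 m³/s, occurring at the reading for t = 4 h.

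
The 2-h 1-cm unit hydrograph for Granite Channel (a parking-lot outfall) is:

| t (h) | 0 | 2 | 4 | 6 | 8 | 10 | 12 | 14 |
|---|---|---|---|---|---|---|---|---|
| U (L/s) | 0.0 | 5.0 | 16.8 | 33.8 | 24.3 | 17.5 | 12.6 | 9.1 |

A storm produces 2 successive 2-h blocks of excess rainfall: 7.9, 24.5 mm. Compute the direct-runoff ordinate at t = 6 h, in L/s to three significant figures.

Q ≈ 67.9 L/s

By discrete convolution, Q_j = Σ (P_i / 10 mm) · U_{j−i}.
At t = 6 h (j=3): Q = (7.9/10)·33.8 + (24.5/10)·16.8 = 67.9 L/s.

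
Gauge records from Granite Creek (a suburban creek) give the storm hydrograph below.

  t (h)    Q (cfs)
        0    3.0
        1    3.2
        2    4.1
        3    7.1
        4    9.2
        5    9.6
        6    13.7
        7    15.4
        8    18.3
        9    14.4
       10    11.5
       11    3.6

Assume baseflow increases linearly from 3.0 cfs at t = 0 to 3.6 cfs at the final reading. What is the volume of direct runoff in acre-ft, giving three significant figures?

Direct-runoff ordinates (Q − Q_b): 0.00, 0.15, 0.99, 3.94, 5.98, 6.33, 10.37, 12.02, 14.86, 10.91, 7.95, 0.00 cfs.
ΣQ_DR = 73.50 cfs.
With Δt = 1 h = 3600 s, V = ΣQ_DR · Δt = 73.50 × 3600 = 2.65 × 10^5 ft³ = 6.07 acre-ft.

V ≈ 6.07 acre-ft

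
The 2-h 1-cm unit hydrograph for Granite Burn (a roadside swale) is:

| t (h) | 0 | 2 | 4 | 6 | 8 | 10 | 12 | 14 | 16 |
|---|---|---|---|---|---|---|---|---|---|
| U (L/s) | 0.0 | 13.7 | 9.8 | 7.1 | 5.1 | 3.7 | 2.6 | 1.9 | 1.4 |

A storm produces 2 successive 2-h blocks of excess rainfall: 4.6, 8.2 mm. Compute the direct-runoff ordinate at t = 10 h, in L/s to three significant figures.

By discrete convolution, Q_j = Σ (P_i / 10 mm) · U_{j−i}.
At t = 10 h (j=5): Q = (4.6/10)·3.7 + (8.2/10)·5.1 = 5.88 L/s.

Q ≈ 5.88 L/s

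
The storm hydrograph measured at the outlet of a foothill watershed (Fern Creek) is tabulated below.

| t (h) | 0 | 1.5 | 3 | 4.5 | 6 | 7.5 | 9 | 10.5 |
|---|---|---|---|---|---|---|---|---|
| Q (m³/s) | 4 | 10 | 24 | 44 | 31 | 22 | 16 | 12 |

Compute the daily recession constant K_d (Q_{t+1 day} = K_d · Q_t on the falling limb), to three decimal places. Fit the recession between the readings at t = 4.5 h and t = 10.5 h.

K_d ≈ 0.006

Between t = 4.5 h and t = 10.5 h the flow falls from 44 to 12 m³/s over 4×1.5 h = 6 h.
Per-interval ratio K = (12/44)^(1/4) = 0.7227; K_d = K^(24/1.5) = 0.006.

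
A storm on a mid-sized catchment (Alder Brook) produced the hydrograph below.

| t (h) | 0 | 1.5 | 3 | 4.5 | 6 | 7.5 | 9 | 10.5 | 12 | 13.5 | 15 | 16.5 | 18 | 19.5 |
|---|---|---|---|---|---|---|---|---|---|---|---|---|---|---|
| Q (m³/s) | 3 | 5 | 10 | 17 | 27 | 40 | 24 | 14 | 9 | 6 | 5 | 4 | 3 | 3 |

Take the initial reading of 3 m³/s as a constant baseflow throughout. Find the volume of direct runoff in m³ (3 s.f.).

Direct-runoff ordinates (Q − Q_b): 0.0, 2.0, 7.0, 14.0, 24.0, 37.0, 21.0, 11.0, 6.0, 3.0, 2.0, 1.0, 0.0, 0.0 m³/s.
ΣQ_DR = 128.0 m³/s.
With Δt = 1.5 h = 5400 s, V = ΣQ_DR · Δt = 128.0 × 5400 = 6.91 × 10^5 m³.

V ≈ 6.91 × 10^5 m³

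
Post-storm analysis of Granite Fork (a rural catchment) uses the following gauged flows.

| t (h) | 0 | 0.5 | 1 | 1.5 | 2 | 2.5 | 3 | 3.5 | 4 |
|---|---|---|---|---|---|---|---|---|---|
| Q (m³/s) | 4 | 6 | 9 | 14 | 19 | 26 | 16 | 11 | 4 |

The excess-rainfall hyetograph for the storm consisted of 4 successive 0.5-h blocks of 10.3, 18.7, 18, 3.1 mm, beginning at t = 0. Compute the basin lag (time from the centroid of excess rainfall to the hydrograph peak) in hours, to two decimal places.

t_L ≈ 1.61 h

Centroid of excess rainfall: t_c = Σ P_i·t̄_i / ΣP_i = 0.8887 h (block centres at 0.25, 0.75, 1.25, 1.75 h).
Hydrograph peak occurs at t = 2.5 h, so basin lag t_L = 2.5 − 0.8887 = 1.61 h.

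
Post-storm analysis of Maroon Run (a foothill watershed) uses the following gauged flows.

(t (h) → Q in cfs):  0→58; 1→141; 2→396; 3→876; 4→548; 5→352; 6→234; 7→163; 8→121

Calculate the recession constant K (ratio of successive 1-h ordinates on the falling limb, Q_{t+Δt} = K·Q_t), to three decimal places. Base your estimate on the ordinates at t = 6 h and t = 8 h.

Using the recession-limb readings at t = 6 h and t = 8 h: Q falls from 234 to 121 cfs over 2 intervals.
K = (Q₂/Q₁)^(1/2) = (121/234)^(1/2) = 0.719.

K ≈ 0.719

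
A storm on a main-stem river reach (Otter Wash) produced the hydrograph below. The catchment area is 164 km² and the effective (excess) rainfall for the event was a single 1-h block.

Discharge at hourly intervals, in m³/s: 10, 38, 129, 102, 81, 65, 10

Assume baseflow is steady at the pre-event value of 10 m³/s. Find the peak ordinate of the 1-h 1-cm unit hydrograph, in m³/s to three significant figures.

Direct runoff: 0.0, 28.0, 119.0, 92.0, 71.0, 55.0, 0.0 m³/s; ΣQ_DR = 365.0 m³/s, peak = 119.0 m³/s.
Runoff depth d = ΣQ_DR·Δt / A = 365.0 × 3600 / (164 km²) = 8.012 mm.
The 1-cm UH is the DRH scaled by (10 mm)/d, so U_p = 119.0 × 10/8.012 = 149 m³/s.

U_p ≈ 149 m³/s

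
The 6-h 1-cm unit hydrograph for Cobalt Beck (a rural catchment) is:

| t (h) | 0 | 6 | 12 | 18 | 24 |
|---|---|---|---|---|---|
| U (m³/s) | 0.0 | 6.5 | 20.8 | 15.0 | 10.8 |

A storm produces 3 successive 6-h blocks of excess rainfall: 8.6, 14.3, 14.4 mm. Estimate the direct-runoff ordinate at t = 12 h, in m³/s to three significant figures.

By discrete convolution, Q_j = Σ (P_i / 10 mm) · U_{j−i}.
At t = 12 h (j=2): Q = (8.6/10)·20.8 + (14.3/10)·6.5 + (14.4/10)·0.0 = 27.2 m³/s.

Q ≈ 27.2 m³/s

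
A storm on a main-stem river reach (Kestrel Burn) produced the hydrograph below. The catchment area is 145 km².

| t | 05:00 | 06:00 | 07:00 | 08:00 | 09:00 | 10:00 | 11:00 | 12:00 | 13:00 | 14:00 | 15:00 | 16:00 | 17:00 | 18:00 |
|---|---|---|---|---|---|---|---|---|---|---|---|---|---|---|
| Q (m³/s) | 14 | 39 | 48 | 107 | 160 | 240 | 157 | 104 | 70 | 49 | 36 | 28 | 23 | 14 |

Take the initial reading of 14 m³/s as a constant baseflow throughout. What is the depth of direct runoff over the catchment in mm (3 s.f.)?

Direct runoff: 0.0, 25.0, 34.0, 93.0, 146.0, 226.0, 143.0, 90.0, 56.0, 35.0, 22.0, 14.0, 9.0, 0.0 m³/s; ΣQ_DR = 893.0 m³/s.
V = ΣQ_DR · Δt = 893.0 × 3600 s = 3.215 × 10^6 m³.
Over A = 145 km², depth = V / A = 22.2 mm.

d ≈ 22.2 mm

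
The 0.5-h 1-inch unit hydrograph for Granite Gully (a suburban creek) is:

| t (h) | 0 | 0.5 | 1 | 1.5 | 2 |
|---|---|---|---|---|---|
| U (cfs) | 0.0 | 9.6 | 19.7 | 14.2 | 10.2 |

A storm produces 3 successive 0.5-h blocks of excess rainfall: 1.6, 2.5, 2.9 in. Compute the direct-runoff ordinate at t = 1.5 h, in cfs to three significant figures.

Q ≈ 99.8 cfs

By discrete convolution, Q_j = Σ (P_i / 1 in) · U_{j−i}.
At t = 1.5 h (j=3): Q = (1.6/1)·14.2 + (2.5/1)·19.7 + (2.9/1)·9.6 = 99.8 cfs.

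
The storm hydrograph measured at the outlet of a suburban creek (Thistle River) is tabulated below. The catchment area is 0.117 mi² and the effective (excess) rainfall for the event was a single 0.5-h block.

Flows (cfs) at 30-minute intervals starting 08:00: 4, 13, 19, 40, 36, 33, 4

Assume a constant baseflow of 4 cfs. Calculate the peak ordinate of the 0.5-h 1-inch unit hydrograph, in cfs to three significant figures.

Direct runoff: 0.0, 9.0, 15.0, 36.0, 32.0, 29.0, 0.0 cfs; ΣQ_DR = 121.0 cfs, peak = 36.0 cfs.
Runoff depth d = ΣQ_DR·Δt / A = 121.0 × 1800 / (0.117 mi²) = 0.8013 in.
The 1-inch UH is the DRH scaled by (1 in)/d, so U_p = 36.0 × 1/0.8013 = 44.9 cfs.

U_p ≈ 44.9 cfs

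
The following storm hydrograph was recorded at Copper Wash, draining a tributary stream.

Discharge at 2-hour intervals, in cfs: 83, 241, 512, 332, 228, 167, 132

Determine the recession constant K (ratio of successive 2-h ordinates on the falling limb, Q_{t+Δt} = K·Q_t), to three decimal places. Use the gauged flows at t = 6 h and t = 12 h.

K ≈ 0.735

Using the recession-limb readings at t = 6 h and t = 12 h: Q falls from 332 to 132 cfs over 3 intervals.
K = (Q₂/Q₁)^(1/3) = (132/332)^(1/3) = 0.735.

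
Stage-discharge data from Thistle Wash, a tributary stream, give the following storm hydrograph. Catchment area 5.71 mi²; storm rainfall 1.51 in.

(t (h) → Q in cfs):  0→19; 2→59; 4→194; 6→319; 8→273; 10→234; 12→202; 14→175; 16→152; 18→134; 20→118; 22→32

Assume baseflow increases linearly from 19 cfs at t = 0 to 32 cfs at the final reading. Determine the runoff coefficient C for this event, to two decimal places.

C ≈ 0.58

ΣQ_DR = 1605 cfs; V = ΣQ_DR·Δt = 1.156 × 10^7 ft³.
Runoff depth d = V / A = 0.8711 in.
C = d / P = 0.8711 / 1.51 = 0.58.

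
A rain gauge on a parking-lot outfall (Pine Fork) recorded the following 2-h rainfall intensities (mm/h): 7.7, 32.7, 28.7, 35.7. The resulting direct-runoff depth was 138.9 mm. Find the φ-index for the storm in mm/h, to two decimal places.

φ ≈ 9.22 mm/h

Only the 3 blocks with intensity above φ contribute runoff: 32.7, 28.7, 35.7 mm/h.
Σ(I−φ)·Δt = d  ⇒  (32.7+28.7+35.7 − 3φ)·2 = 138.9
φ = (97.10 − 138.9/2) / 3 = 9.22 mm/h.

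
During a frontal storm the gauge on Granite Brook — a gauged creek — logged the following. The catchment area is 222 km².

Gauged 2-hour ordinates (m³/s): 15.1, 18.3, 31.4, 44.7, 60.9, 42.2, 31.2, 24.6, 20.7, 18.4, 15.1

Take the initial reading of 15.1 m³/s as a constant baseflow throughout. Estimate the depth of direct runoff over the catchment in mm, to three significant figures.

d ≈ 5.08 mm

Direct runoff: 0.0, 3.2, 16.3, 29.6, 45.8, 27.1, 16.1, 9.5, 5.6, 3.3, 0.0 m³/s; ΣQ_DR = 156.5 m³/s.
V = ΣQ_DR · Δt = 156.5 × 7200 s = 1.127 × 10^6 m³.
Over A = 222 km², depth = V / A = 5.08 mm.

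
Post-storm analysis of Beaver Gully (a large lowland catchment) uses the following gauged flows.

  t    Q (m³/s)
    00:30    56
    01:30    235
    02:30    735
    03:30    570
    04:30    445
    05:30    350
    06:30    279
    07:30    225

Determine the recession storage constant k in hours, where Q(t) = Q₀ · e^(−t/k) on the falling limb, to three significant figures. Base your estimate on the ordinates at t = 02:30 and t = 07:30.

k ≈ 4.22 h

On the falling limb, Q drops from 735 to 225 m³/s between t = 02:30 and t = 07:30 (Δt = 5 h).
k = −Δt / ln(Q₂/Q₁) = −5 / ln(225/735) = 4.22 h.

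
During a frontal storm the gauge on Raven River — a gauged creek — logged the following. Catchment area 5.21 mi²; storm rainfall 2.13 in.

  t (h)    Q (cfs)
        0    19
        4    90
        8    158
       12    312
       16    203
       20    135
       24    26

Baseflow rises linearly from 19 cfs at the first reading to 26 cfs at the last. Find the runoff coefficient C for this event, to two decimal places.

ΣQ_DR = 785.5 cfs; V = ΣQ_DR·Δt = 1.131 × 10^7 ft³.
Runoff depth d = V / A = 0.9345 in.
C = d / P = 0.9345 / 2.13 = 0.44.

C ≈ 0.44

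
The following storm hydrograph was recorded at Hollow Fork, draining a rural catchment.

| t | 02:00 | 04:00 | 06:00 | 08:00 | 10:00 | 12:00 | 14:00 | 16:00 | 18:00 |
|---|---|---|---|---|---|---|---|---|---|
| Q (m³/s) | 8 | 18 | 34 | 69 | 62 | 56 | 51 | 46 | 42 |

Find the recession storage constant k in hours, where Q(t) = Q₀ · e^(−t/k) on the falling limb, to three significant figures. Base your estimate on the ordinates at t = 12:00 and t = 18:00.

On the falling limb, Q drops from 56 to 42 m³/s between t = 12:00 and t = 18:00 (Δt = 6 h).
k = −Δt / ln(Q₂/Q₁) = −6 / ln(42/56) = 20.9 h.

k ≈ 20.9 h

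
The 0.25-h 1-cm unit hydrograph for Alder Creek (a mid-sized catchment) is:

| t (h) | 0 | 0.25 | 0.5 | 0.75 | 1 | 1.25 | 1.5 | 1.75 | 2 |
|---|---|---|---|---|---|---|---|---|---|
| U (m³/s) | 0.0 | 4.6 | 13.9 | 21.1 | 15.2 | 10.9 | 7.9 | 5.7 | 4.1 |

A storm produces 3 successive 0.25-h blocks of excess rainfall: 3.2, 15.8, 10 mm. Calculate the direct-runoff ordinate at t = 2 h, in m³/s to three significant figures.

Q ≈ 18.2 m³/s

By discrete convolution, Q_j = Σ (P_i / 10 mm) · U_{j−i}.
At t = 2 h (j=8): Q = (3.2/10)·4.1 + (15.8/10)·5.7 + (10/10)·7.9 = 18.2 m³/s.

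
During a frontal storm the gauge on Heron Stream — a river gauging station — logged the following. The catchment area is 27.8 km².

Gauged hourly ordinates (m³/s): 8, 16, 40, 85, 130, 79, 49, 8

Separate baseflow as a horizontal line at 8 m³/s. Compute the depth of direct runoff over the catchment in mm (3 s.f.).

d ≈ 45.5 mm

Direct runoff: 0.0, 8.0, 32.0, 77.0, 122.0, 71.0, 41.0, 0.0 m³/s; ΣQ_DR = 351.0 m³/s.
V = ΣQ_DR · Δt = 351.0 × 3600 s = 1.264 × 10^6 m³.
Over A = 27.8 km², depth = V / A = 45.5 mm.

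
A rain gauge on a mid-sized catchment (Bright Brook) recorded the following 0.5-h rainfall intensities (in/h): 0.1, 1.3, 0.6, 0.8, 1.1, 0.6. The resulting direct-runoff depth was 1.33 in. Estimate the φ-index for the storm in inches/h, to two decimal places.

φ ≈ 0.35 in/h

Only the 5 blocks with intensity above φ contribute runoff: 1.3, 0.6, 0.8, 1.1, 0.6 in/h.
Σ(I−φ)·Δt = d  ⇒  (1.3+0.6+0.8+1.1+0.6 − 5φ)·0.5 = 1.33
φ = (4.400 − 1.33/0.5) / 5 = 0.35 in/h.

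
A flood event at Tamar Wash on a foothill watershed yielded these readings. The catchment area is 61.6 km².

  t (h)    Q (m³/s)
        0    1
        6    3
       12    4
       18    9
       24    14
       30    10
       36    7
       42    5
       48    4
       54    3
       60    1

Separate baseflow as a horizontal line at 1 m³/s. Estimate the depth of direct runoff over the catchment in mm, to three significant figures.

Direct runoff: 0.0, 2.0, 3.0, 8.0, 13.0, 9.0, 6.0, 4.0, 3.0, 2.0, 0.0 m³/s; ΣQ_DR = 50.00 m³/s.
V = ΣQ_DR · Δt = 50.00 × 21600 s = 1.080 × 10^6 m³.
Over A = 61.6 km², depth = V / A = 17.5 mm.

d ≈ 17.5 mm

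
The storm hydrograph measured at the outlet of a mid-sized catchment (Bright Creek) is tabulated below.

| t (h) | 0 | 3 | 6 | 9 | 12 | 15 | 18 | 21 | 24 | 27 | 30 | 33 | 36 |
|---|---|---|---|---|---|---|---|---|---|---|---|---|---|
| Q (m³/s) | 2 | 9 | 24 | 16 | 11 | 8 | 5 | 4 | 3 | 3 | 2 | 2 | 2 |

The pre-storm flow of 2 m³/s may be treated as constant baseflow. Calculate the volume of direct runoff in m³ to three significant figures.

V ≈ 7.02 × 10^5 m³

Direct-runoff ordinates (Q − Q_b): 0.0, 7.0, 22.0, 14.0, 9.0, 6.0, 3.0, 2.0, 1.0, 1.0, 0.0, 0.0, 0.0 m³/s.
ΣQ_DR = 65.00 m³/s.
With Δt = 3 h = 10800 s, V = ΣQ_DR · Δt = 65.00 × 10800 = 7.02 × 10^5 m³.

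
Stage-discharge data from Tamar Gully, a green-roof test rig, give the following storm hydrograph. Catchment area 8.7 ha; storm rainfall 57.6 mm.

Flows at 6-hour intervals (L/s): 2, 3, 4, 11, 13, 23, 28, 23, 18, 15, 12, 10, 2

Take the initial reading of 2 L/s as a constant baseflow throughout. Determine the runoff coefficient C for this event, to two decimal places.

C ≈ 0.59

ΣQ_DR = 138.0 L/s; V = ΣQ_DR·Δt = 2.981 × 10^6 L.
Runoff depth d = V / A = 34.26 mm.
C = d / P = 34.26 / 57.6 = 0.59.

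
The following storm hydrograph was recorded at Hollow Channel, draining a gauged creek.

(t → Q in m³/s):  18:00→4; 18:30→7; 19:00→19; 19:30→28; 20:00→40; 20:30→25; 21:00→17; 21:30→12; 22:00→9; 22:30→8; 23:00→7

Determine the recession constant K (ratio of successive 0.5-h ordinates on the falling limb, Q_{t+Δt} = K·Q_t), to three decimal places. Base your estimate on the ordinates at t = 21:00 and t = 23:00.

Using the recession-limb readings at t = 21:00 and t = 23:00: Q falls from 17 to 7 m³/s over 4 intervals.
K = (Q₂/Q₁)^(1/4) = (7/17)^(1/4) = 0.801.

K ≈ 0.801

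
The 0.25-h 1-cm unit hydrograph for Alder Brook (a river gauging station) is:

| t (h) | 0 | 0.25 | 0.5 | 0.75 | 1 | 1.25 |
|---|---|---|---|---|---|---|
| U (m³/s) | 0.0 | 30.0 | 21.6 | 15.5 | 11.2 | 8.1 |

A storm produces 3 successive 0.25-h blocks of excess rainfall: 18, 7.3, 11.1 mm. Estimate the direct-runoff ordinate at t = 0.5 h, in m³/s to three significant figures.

By discrete convolution, Q_j = Σ (P_i / 10 mm) · U_{j−i}.
At t = 0.5 h (j=2): Q = (18/10)·21.6 + (7.3/10)·30.0 + (11.1/10)·0.0 = 60.8 m³/s.

Q ≈ 60.8 m³/s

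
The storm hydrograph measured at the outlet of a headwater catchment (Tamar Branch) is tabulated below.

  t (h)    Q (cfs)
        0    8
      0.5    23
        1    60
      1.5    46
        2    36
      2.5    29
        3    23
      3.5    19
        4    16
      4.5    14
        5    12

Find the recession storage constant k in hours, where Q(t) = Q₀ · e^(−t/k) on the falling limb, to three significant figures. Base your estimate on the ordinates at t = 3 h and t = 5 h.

k ≈ 3.07 h

On the falling limb, Q drops from 23 to 12 cfs between t = 3 h and t = 5 h (Δt = 2 h).
k = −Δt / ln(Q₂/Q₁) = −2 / ln(12/23) = 3.07 h.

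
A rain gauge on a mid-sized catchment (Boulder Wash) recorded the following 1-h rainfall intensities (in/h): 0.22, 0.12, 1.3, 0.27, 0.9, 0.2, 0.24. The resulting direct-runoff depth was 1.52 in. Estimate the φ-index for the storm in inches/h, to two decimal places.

Only the 2 blocks with intensity above φ contribute runoff: 1.3, 0.9 in/h.
Σ(I−φ)·Δt = d  ⇒  (1.3+0.9 − 2φ)·1 = 1.52
φ = (2.200 − 1.52/1) / 2 = 0.34 in/h.

φ ≈ 0.34 in/h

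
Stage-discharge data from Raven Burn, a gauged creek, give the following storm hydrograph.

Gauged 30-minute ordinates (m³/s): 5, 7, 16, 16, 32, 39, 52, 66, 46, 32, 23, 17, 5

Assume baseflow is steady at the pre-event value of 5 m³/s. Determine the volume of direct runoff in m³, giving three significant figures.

V ≈ 5.24 × 10^5 m³

Direct-runoff ordinates (Q − Q_b): 0.0, 2.0, 11.0, 11.0, 27.0, 34.0, 47.0, 61.0, 41.0, 27.0, 18.0, 12.0, 0.0 m³/s.
ΣQ_DR = 291.0 m³/s.
With Δt = 0.5 h = 1800 s, V = ΣQ_DR · Δt = 291.0 × 1800 = 5.24 × 10^5 m³.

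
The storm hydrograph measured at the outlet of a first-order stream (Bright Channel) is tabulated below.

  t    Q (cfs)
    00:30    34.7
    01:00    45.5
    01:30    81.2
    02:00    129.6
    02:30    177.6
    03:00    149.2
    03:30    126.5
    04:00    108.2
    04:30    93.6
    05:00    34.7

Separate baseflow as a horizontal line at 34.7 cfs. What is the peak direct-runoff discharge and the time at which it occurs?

Subtracting baseflow gives direct-runoff ordinates: 0.0, 10.8, 46.5, 94.9, 142.9, 114.5, 91.8, 73.5, 58.9, 0.0 cfs.
The maximum is 142.9 cfs, occurring at the reading for t = 02:30.

Q_p = 142.9 cfs at t = 02:30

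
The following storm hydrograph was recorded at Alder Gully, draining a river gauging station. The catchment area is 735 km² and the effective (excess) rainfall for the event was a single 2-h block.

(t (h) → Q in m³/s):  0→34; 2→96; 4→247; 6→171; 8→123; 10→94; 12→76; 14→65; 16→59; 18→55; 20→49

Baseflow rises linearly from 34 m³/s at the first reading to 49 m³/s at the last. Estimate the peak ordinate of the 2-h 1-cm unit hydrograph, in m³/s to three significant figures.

U_p ≈ 350 m³/s

Direct runoff: 0.00, 60.50, 210.00, 132.50, 83.00, 52.50, 33.00, 20.50, 13.00, 7.50, 0.00 m³/s; ΣQ_DR = 612.5 m³/s, peak = 210.00 m³/s.
Runoff depth d = ΣQ_DR·Δt / A = 612.5 × 7200 / (735 km²) = 6.000 mm.
The 1-cm UH is the DRH scaled by (10 mm)/d, so U_p = 210.00 × 10/6.000 = 350 m³/s.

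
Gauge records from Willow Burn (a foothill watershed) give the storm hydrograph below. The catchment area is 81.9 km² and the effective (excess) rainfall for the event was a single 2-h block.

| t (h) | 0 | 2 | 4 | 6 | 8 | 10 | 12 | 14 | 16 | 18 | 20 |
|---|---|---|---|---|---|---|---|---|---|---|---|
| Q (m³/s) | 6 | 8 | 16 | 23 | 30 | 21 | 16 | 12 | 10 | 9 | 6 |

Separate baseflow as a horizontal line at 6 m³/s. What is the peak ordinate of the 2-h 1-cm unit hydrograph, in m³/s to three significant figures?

U_p ≈ 30.0 m³/s

Direct runoff: 0.0, 2.0, 10.0, 17.0, 24.0, 15.0, 10.0, 6.0, 4.0, 3.0, 0.0 m³/s; ΣQ_DR = 91.00 m³/s, peak = 24.0 m³/s.
Runoff depth d = ΣQ_DR·Δt / A = 91.00 × 7200 / (81.9 km²) = 8.000 mm.
The 1-cm UH is the DRH scaled by (10 mm)/d, so U_p = 24.0 × 10/8.000 = 30.0 m³/s.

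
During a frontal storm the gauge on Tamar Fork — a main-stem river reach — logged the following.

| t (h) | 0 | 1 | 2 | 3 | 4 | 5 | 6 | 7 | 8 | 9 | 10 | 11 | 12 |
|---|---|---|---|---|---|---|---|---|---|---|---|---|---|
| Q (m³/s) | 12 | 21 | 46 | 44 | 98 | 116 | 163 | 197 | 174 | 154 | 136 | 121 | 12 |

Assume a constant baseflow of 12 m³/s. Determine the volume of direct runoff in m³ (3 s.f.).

Direct-runoff ordinates (Q − Q_b): 0.0, 9.0, 34.0, 32.0, 86.0, 104.0, 151.0, 185.0, 162.0, 142.0, 124.0, 109.0, 0.0 m³/s.
ΣQ_DR = 1138 m³/s.
With Δt = 1 h = 3600 s, V = ΣQ_DR · Δt = 1138 × 3600 = 4.10 × 10^6 m³.

V ≈ 4.10 × 10^6 m³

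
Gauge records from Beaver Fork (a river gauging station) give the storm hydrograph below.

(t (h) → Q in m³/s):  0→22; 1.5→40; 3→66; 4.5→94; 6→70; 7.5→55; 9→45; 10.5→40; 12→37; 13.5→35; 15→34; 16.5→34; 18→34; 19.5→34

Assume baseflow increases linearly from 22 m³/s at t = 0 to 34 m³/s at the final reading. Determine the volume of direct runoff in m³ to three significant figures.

V ≈ 1.34 × 10^6 m³

Direct-runoff ordinates (Q − Q_b): 0.00, 17.08, 42.15, 69.23, 44.31, 28.38, 17.46, 11.54, 7.62, 4.69, 2.77, 1.85, 0.92, 0.00 m³/s.
ΣQ_DR = 248.0 m³/s.
With Δt = 1.5 h = 5400 s, V = ΣQ_DR · Δt = 248.0 × 5400 = 1.34 × 10^6 m³.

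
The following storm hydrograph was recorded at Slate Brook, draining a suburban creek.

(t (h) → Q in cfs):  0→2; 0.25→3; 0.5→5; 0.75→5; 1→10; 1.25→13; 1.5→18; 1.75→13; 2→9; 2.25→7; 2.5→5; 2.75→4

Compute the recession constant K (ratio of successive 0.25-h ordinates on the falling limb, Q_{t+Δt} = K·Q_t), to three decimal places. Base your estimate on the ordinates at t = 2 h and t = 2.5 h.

Using the recession-limb readings at t = 2 h and t = 2.5 h: Q falls from 9 to 5 cfs over 2 intervals.
K = (Q₂/Q₁)^(1/2) = (5/9)^(1/2) = 0.745.

K ≈ 0.745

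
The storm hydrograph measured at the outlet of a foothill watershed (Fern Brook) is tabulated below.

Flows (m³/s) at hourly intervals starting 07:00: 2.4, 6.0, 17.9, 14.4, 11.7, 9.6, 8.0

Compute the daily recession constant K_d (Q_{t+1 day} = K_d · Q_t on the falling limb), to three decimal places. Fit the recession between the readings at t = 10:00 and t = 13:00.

K_d ≈ 0.009

Between t = 10:00 and t = 13:00 the flow falls from 14.4 to 8.0 m³/s over 3×1 h = 3 h.
Per-interval ratio K = (8.0/14.4)^(1/3) = 0.8221; K_d = K^(24/1) = 0.009.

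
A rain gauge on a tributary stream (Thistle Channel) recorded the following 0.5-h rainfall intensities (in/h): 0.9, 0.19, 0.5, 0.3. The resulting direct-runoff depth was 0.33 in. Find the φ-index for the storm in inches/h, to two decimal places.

Only the 2 blocks with intensity above φ contribute runoff: 0.9, 0.5 in/h.
Σ(I−φ)·Δt = d  ⇒  (0.9+0.5 − 2φ)·0.5 = 0.33
φ = (1.400 − 0.33/0.5) / 2 = 0.37 in/h.

φ ≈ 0.37 in/h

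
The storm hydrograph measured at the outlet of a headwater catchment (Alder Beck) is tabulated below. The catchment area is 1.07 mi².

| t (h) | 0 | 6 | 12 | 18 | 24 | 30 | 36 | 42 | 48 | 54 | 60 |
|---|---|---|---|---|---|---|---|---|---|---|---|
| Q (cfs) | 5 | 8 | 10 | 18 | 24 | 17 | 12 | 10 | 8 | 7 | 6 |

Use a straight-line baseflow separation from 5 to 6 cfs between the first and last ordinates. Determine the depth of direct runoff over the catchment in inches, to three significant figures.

Direct runoff: 0.00, 2.90, 4.80, 12.70, 18.60, 11.50, 6.40, 4.30, 2.20, 1.10, 0.00 cfs; ΣQ_DR = 64.50 cfs.
V = ΣQ_DR · Δt = 64.50 × 21600 s = 1.393 × 10^6 ft³.
Over A = 1.07 mi², depth = V / A = 0.560 in.

d ≈ 0.560 in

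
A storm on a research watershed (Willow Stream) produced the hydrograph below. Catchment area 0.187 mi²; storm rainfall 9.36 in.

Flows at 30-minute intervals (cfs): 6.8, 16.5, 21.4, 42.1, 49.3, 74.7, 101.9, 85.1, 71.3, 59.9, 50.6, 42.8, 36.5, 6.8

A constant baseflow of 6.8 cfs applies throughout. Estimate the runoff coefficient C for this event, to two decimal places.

C ≈ 0.25

ΣQ_DR = 570.5 cfs; V = ΣQ_DR·Δt = 1.027 × 10^6 ft³.
Runoff depth d = V / A = 2.364 in.
C = d / P = 2.364 / 9.36 = 0.25.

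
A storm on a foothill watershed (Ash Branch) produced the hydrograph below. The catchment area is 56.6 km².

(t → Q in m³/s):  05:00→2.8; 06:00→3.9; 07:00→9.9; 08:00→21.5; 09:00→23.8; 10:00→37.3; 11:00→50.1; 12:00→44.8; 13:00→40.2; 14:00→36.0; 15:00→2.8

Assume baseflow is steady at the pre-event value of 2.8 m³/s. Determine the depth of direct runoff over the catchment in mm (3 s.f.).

Direct runoff: 0.0, 1.1, 7.1, 18.7, 21.0, 34.5, 47.3, 42.0, 37.4, 33.2, 0.0 m³/s; ΣQ_DR = 242.3 m³/s.
V = ΣQ_DR · Δt = 242.3 × 3600 s = 8.723 × 10^5 m³.
Over A = 56.6 km², depth = V / A = 15.4 mm.

d ≈ 15.4 mm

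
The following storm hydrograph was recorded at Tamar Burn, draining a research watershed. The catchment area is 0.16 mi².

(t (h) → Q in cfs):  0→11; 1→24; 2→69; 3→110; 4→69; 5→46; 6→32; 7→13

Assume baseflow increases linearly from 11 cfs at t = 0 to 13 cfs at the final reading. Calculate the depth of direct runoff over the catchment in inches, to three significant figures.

Direct runoff: 0.00, 12.71, 57.43, 98.14, 56.86, 33.57, 19.29, 0.00 cfs; ΣQ_DR = 278.0 cfs.
V = ΣQ_DR · Δt = 278.0 × 3600 s = 1.001 × 10^6 ft³.
Over A = 0.16 mi², depth = V / A = 2.69 in.

d ≈ 2.69 in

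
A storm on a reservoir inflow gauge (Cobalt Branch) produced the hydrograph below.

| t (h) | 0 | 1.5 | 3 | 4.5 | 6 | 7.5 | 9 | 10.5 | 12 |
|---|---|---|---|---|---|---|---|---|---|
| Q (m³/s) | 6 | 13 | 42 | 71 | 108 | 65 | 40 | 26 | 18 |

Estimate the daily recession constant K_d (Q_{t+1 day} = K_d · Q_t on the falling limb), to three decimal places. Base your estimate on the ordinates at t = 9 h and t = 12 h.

K_d ≈ 0.002

Between t = 9 h and t = 12 h the flow falls from 40 to 18 m³/s over 2×1.5 h = 3 h.
Per-interval ratio K = (18/40)^(1/2) = 0.6708; K_d = K^(24/1.5) = 0.002.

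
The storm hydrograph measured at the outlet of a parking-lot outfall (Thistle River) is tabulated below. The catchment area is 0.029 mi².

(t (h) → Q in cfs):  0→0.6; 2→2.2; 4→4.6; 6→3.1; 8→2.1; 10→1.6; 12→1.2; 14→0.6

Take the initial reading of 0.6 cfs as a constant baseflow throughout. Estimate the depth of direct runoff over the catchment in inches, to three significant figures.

d ≈ 1.20 in

Direct runoff: 0.0, 1.6, 4.0, 2.5, 1.5, 1.0, 0.6, 0.0 cfs; ΣQ_DR = 11.20 cfs.
V = ΣQ_DR · Δt = 11.20 × 7200 s = 80640 ft³.
Over A = 0.029 mi², depth = V / A = 1.20 in.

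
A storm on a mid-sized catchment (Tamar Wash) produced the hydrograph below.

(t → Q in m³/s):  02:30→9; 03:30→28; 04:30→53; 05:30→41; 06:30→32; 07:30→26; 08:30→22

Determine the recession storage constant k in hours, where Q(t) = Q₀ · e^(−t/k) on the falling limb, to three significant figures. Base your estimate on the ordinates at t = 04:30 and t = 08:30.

On the falling limb, Q drops from 53 to 22 m³/s between t = 04:30 and t = 08:30 (Δt = 4 h).
k = −Δt / ln(Q₂/Q₁) = −4 / ln(22/53) = 4.55 h.

k ≈ 4.55 h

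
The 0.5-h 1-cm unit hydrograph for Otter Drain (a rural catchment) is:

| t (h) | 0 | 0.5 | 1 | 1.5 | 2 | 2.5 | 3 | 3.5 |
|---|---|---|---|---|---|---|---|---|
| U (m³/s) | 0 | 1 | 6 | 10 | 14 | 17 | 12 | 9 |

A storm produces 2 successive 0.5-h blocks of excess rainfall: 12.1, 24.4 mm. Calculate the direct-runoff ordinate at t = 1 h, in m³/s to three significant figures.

Q ≈ 9.70 m³/s

By discrete convolution, Q_j = Σ (P_i / 10 mm) · U_{j−i}.
At t = 1 h (j=2): Q = (12.1/10)·6 + (24.4/10)·1 = 9.70 m³/s.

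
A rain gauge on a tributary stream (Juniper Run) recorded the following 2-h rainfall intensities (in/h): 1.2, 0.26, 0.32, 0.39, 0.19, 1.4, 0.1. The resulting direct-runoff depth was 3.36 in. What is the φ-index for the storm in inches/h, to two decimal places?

φ ≈ 0.46 in/h

Only the 2 blocks with intensity above φ contribute runoff: 1.2, 1.4 in/h.
Σ(I−φ)·Δt = d  ⇒  (1.2+1.4 − 2φ)·2 = 3.36
φ = (2.600 − 3.36/2) / 2 = 0.46 in/h.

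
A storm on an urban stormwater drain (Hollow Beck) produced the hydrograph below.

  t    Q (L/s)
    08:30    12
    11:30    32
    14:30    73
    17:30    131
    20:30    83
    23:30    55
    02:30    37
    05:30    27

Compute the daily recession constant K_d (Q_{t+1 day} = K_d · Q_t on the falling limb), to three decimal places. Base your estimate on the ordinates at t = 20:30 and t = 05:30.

K_d ≈ 0.050

Between t = 20:30 and t = 05:30 the flow falls from 83 to 27 L/s over 3×3 h = 9 h.
Per-interval ratio K = (27/83)^(1/3) = 0.6877; K_d = K^(24/3) = 0.050.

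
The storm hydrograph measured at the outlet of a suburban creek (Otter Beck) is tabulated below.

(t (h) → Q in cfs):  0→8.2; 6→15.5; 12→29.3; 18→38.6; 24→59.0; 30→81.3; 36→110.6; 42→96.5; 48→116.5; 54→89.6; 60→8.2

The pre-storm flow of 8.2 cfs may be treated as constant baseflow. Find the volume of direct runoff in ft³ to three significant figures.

V ≈ 1.22 × 10^7 ft³

Direct-runoff ordinates (Q − Q_b): 0.0, 7.3, 21.1, 30.4, 50.8, 73.1, 102.4, 88.3, 108.3, 81.4, 0.0 cfs.
ΣQ_DR = 563.1 cfs.
With Δt = 6 h = 21600 s, V = ΣQ_DR · Δt = 563.1 × 21600 = 1.22 × 10^7 ft³.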